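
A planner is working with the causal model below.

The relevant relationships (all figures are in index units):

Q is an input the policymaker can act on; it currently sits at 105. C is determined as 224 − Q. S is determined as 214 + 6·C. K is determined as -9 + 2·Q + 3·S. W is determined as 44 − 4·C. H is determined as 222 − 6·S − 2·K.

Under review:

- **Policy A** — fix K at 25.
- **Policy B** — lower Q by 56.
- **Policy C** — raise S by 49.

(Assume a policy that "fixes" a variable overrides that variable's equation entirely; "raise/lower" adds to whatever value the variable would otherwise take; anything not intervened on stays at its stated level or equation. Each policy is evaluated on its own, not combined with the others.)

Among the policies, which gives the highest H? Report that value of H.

Policy A (K := 25):
  Q = 105
  C = 224 − 105 = 119
  S = 214 + 6·119 = 928
  K = 25
  H = 222 − 6·928 − 2·25 = -5396
Policy B (Q − 56):
  Q = 105 − 56 = 49
  C = 224 − 49 = 175
  S = 214 + 6·175 = 1264
  K = -9 + 2·49 + 3·1264 = 3881
  H = 222 − 6·1264 − 2·3881 = -15124
Policy C (S + 49):
  Q = 105
  C = 224 − 105 = 119
  S = 214 + 6·119 (+49 from intervention) = 977
  K = -9 + 2·105 + 3·977 = 3132
  H = 222 − 6·977 − 2·3132 = -11904
Comparing — Policy A: H=-5396, Policy B: H=-15124, Policy C: H=-11904. Highest is -5396 (Policy A).

-5396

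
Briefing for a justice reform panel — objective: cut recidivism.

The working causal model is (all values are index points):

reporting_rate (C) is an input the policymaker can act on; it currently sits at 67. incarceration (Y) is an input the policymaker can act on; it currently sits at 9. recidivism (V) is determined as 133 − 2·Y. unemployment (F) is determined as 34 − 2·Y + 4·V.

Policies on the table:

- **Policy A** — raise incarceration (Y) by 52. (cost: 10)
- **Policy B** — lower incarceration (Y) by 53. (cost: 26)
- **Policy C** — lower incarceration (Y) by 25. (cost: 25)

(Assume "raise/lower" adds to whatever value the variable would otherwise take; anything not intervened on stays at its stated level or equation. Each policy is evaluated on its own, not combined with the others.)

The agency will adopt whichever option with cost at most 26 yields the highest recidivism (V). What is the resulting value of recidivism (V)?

221

Policy A (Y + 52):
  Y = 9 + 52 = 61
  V = 133 − 2·61 = 11
Policy B (Y − 53):
  Y = 9 − 53 = -44
  V = 133 − 2·(-44) = 221
Policy C (Y − 25):
  Y = 9 − 25 = -16
  V = 133 − 2·(-16) = 165
Comparing — Policy A: V=11, Policy B: V=221, Policy C: V=165. Highest is 221 (Policy B).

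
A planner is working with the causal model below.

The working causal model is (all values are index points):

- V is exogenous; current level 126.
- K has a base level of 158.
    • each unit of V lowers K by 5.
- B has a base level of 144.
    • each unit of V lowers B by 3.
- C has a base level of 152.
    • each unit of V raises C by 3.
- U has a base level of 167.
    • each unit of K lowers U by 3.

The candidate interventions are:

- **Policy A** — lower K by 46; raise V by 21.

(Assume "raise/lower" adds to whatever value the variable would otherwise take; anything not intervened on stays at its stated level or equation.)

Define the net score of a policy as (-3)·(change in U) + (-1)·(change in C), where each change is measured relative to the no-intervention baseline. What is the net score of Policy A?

-1422

Baseline:
  V = 126
  K = 158 − 5·126 = -472
  C = 152 + 3·126 = 530
  U = 167 − 3·(-472) = 1583
Policy A (K − 46, V + 21):
  V = 126 + 21 = 147
  K = 158 − 5·147 (−46 from intervention) = -623
  C = 152 + 3·147 = 593
  U = 167 − 3·(-623) = 2036
ΔU = 2036 − 1583 = 453; ΔC = 593 − 530 = 63
Score = (-3)·453 + (-1)·63 = -1422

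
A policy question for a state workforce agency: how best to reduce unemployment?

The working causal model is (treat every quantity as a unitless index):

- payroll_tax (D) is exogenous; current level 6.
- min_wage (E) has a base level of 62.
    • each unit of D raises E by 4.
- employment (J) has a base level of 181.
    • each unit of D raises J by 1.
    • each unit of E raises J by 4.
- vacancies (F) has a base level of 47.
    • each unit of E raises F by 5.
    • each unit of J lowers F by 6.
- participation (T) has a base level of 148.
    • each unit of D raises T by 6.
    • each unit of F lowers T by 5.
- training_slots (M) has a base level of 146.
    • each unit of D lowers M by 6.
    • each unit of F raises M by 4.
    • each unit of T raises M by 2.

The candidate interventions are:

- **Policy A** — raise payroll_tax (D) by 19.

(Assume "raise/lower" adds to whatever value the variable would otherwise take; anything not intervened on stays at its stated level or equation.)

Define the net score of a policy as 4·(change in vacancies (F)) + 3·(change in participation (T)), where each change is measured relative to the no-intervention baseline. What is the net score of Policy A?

17480

Baseline:
  D = 6
  E = 62 + 4·6 = 86
  J = 181 + 6 + 4·86 = 531
  F = 47 + 5·86 − 6·531 = -2709
  T = 148 + 6·6 − 5·(-2709) = 13729
Policy A (D + 19):
  D = 6 + 19 = 25
  E = 62 + 4·25 = 162
  J = 181 + 25 + 4·162 = 854
  F = 47 + 5·162 − 6·854 = -4267
  T = 148 + 6·25 − 5·(-4267) = 21633
ΔF = -4267 − (-2709) = -1558; ΔT = 21633 − 13729 = 7904
Score = 4·(-1558) + 3·7904 = 17480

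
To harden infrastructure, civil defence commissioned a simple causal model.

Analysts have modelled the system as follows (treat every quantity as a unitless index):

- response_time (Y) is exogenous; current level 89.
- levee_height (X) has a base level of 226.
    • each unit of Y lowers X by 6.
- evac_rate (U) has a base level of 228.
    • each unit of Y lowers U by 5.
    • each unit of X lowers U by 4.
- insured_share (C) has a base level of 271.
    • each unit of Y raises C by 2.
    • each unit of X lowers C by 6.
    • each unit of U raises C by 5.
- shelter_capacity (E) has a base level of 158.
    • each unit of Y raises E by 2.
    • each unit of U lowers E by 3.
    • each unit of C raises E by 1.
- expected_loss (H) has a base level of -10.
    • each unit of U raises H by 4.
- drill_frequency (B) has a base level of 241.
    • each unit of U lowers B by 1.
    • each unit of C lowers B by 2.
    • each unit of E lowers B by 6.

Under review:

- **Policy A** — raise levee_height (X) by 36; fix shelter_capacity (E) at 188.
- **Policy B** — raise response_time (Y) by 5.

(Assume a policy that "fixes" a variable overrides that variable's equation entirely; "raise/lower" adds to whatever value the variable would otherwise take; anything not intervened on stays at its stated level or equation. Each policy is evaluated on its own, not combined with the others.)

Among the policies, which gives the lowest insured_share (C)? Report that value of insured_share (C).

Policy A (X + 36, E := 188):
  Y = 89
  X = 226 − 6·89 (+36 from intervention) = -272
  U = 228 − 5·89 − 4·(-272) = 871
  C = 271 + 2·89 − 6·(-272) + 5·871 = 6436
Policy B (Y + 5):
  Y = 89 + 5 = 94
  X = 226 − 6·94 = -338
  U = 228 − 5·94 − 4·(-338) = 1110
  C = 271 + 2·94 − 6·(-338) + 5·1110 = 8037
Comparing — Policy A: C=6436, Policy B: C=8037. Lowest is 6436 (Policy A).

6436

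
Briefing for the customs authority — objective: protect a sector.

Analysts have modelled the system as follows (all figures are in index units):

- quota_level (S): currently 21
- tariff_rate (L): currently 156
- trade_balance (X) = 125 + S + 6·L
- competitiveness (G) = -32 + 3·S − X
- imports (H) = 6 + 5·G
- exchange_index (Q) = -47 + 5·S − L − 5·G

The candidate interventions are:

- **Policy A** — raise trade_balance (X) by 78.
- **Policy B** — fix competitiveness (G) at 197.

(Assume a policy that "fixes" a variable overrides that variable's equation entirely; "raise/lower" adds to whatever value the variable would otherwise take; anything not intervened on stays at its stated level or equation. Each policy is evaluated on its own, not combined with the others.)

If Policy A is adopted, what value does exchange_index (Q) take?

Policy A (X + 78):
  S = 21
  L = 156
  X = 125 + 21 + 6·156 (+78 from intervention) = 1160
  G = -32 + 3·21 − 1160 = -1129
  Q = -47 + 5·21 − 156 − 5·(-1129) = 5547

5547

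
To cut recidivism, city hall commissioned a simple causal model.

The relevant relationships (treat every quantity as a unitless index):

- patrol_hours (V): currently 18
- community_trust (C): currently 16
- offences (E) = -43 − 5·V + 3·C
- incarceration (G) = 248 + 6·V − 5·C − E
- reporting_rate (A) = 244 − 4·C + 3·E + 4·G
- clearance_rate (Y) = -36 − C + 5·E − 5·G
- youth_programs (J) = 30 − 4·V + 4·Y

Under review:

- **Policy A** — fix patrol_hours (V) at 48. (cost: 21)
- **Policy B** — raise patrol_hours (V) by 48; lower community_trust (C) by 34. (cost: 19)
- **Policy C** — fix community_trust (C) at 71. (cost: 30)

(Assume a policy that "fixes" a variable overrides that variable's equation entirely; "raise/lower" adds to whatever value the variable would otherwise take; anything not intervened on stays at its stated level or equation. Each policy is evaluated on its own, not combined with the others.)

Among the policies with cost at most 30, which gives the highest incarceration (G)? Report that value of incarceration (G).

1161

Policy A (V := 48):
  V = 48
  C = 16
  E = -43 − 5·48 + 3·16 = -235
  G = 248 + 6·48 − 5·16 − (-235) = 691
Policy B (V + 48, C − 34):
  V = 18 + 48 = 66
  C = 16 − 34 = -18
  E = -43 − 5·66 + 3·(-18) = -427
  G = 248 + 6·66 − 5·(-18) − (-427) = 1161
Policy C (C := 71):
  V = 18
  C = 71
  E = -43 − 5·18 + 3·71 = 80
  G = 248 + 6·18 − 5·71 − 80 = -79
Comparing — Policy A: G=691, Policy B: G=1161, Policy C: G=-79. Highest is 1161 (Policy B).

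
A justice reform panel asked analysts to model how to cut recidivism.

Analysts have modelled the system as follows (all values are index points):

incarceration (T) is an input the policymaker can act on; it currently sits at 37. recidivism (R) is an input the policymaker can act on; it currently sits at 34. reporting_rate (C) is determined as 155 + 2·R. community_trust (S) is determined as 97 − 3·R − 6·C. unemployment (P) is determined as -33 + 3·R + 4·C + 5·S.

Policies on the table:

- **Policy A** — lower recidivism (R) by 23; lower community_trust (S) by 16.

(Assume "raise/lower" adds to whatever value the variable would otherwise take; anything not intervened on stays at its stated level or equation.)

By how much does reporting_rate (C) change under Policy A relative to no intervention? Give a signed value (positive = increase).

Baseline:
  R = 34
  C = 155 + 2·34 = 223
Policy A (R − 23, S − 16):
  R = 34 − 23 = 11
  C = 155 + 2·11 = 177
Change in C: 177 − 223 = -46

-46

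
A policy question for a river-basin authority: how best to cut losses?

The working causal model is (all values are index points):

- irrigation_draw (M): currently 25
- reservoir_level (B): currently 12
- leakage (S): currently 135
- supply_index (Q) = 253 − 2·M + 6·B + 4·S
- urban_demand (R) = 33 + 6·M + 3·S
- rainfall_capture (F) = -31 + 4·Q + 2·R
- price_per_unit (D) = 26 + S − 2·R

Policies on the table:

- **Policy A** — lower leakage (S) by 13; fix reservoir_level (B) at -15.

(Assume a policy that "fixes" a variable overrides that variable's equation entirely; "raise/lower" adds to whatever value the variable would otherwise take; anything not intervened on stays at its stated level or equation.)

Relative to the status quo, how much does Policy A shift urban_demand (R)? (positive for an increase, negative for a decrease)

Baseline:
  M = 25
  S = 135
  R = 33 + 6·25 + 3·135 = 588
Policy A (S − 13, B := -15):
  M = 25
  S = 135 − 13 = 122
  R = 33 + 6·25 + 3·122 = 549
Change in R: 549 − 588 = -39

-39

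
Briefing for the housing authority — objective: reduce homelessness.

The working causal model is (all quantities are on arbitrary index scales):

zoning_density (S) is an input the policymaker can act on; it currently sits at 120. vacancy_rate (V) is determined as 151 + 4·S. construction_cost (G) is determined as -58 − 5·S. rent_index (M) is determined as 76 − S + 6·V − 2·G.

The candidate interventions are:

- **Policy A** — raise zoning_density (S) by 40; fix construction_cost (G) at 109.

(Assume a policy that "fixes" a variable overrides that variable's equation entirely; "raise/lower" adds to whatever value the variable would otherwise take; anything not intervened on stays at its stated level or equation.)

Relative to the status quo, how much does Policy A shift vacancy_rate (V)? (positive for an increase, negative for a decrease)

160

Baseline:
  S = 120
  V = 151 + 4·120 = 631
Policy A (S + 40, G := 109):
  S = 120 + 40 = 160
  V = 151 + 4·160 = 791
Change in V: 791 − 631 = 160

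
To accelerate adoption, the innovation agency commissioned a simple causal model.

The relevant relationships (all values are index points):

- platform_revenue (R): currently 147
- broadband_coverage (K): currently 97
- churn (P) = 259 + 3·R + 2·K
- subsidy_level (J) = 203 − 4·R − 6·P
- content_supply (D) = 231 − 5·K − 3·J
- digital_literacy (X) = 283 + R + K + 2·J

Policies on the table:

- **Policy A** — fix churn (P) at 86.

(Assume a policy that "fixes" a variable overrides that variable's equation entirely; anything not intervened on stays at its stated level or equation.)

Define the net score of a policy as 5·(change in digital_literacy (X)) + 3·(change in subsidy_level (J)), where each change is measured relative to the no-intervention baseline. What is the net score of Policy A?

63024

Baseline:
  R = 147
  K = 97
  P = 259 + 3·147 + 2·97 = 894
  J = 203 − 4·147 − 6·894 = -5749
  X = 283 + 147 + 97 + 2·(-5749) = -10971
Policy A (P := 86):
  R = 147
  K = 97
  P = 86
  J = 203 − 4·147 − 6·86 = -901
  X = 283 + 147 + 97 + 2·(-901) = -1275
ΔX = -1275 − (-10971) = 9696; ΔJ = -901 − (-5749) = 4848
Score = 5·9696 + 3·4848 = 63024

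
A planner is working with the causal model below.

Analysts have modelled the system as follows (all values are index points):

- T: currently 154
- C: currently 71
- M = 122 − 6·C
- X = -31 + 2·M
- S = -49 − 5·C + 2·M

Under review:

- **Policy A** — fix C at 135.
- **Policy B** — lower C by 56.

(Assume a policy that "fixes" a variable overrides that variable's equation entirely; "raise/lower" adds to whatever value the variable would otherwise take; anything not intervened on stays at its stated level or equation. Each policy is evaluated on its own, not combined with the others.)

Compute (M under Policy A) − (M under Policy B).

Policy A (C := 135):
  C = 135
  M = 122 − 6·135 = -688
Policy B (C − 56):
  C = 71 − 56 = 15
  M = 122 − 6·15 = 32
M: -688 − 32 = -720

-720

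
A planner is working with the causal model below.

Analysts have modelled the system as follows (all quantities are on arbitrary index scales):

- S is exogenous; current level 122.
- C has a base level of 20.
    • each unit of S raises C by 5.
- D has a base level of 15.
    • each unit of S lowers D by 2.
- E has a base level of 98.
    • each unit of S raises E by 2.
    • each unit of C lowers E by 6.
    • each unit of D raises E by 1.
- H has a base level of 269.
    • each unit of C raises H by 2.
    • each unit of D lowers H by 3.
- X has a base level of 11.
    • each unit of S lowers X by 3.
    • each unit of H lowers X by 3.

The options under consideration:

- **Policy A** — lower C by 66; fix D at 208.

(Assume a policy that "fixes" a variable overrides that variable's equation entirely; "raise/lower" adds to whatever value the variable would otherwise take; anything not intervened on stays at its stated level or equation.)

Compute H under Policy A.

773

Policy A (C − 66, D := 208):
  S = 122
  C = 20 + 5·122 (−66 from intervention) = 564
  D = 208
  H = 269 + 2·564 − 3·208 = 773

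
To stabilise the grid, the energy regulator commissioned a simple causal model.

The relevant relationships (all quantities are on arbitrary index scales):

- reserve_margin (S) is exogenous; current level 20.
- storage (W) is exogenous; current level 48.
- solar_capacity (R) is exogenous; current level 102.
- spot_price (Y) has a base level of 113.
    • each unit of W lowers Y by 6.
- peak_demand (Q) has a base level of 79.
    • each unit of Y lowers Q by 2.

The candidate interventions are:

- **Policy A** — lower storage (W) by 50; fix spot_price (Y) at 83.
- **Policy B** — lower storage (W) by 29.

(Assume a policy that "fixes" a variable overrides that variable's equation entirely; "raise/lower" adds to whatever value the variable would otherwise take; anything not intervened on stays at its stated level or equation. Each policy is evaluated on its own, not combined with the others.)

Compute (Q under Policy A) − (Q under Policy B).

Policy A (W − 50, Y := 83):
  W = 48 − 50 = -2
  Y = 83
  Q = 79 − 2·83 = -87
Policy B (W − 29):
  W = 48 − 29 = 19
  Y = 113 − 6·19 = -1
  Q = 79 − 2·(-1) = 81
Q: -87 − 81 = -168

-168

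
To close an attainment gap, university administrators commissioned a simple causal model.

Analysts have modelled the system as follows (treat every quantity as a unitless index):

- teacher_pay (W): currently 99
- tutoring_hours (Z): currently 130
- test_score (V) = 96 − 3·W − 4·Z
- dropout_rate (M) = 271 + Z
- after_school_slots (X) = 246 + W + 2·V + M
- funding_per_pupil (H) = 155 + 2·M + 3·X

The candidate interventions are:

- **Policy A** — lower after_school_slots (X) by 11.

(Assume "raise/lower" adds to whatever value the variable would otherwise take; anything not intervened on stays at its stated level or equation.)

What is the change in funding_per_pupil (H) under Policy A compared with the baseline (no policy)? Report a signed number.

-33

Baseline:
  W = 99
  Z = 130
  V = 96 − 3·99 − 4·130 = -721
  M = 271 + 130 = 401
  X = 246 + 99 + 2·(-721) + 401 = -696
  H = 155 + 2·401 + 3·(-696) = -1131
Policy A (X − 11):
  W = 99
  Z = 130
  V = 96 − 3·99 − 4·130 = -721
  M = 271 + 130 = 401
  X = 246 + 99 + 2·(-721) + 401 (−11 from intervention) = -707
  H = 155 + 2·401 + 3·(-707) = -1164
Change in H: -1164 − (-1131) = -33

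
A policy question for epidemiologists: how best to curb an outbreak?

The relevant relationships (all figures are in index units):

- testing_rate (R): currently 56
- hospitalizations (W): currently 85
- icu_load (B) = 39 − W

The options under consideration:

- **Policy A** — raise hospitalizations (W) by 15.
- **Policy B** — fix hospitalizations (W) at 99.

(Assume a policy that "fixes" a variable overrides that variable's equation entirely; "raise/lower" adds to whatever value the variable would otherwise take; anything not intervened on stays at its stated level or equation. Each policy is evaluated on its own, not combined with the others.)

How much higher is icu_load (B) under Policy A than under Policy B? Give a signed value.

-1

Policy A (W + 15):
  W = 85 + 15 = 100
  B = 39 − 100 = -61
Policy B (W := 99):
  W = 99
  B = 39 − 99 = -60
B: -61 − (-60) = -1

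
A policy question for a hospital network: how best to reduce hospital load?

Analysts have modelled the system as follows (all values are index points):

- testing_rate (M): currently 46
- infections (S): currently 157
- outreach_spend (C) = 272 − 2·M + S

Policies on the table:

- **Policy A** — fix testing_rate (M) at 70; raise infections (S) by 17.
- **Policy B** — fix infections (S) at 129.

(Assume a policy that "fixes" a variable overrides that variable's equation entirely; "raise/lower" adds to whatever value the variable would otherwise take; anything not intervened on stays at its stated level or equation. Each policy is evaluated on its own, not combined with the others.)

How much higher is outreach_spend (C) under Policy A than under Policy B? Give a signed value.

Policy A (M := 70, S + 17):
  M = 70
  S = 157 + 17 = 174
  C = 272 − 2·70 + 174 = 306
Policy B (S := 129):
  M = 46
  S = 129
  C = 272 − 2·46 + 129 = 309
C: 306 − 309 = -3

-3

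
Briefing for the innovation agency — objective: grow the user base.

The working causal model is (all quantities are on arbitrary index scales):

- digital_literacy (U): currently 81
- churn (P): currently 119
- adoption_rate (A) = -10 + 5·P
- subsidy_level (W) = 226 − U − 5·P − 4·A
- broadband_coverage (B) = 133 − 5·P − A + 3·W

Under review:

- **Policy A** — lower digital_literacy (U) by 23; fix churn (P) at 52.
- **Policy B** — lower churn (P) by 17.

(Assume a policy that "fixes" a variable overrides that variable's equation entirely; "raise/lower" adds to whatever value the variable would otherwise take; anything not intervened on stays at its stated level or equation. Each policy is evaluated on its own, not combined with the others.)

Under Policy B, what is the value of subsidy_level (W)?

-2365

Policy B (P − 17):
  U = 81
  P = 119 − 17 = 102
  A = -10 + 5·102 = 500
  W = 226 − 81 − 5·102 − 4·500 = -2365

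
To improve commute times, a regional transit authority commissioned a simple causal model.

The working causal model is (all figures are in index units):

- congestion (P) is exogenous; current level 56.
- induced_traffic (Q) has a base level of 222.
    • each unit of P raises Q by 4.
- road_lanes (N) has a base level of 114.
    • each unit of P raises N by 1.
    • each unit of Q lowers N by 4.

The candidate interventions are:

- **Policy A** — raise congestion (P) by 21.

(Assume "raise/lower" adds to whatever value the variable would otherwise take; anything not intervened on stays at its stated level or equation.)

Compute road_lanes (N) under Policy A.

-1929

Policy A (P + 21):
  P = 56 + 21 = 77
  Q = 222 + 4·77 = 530
  N = 114 + 77 − 4·530 = -1929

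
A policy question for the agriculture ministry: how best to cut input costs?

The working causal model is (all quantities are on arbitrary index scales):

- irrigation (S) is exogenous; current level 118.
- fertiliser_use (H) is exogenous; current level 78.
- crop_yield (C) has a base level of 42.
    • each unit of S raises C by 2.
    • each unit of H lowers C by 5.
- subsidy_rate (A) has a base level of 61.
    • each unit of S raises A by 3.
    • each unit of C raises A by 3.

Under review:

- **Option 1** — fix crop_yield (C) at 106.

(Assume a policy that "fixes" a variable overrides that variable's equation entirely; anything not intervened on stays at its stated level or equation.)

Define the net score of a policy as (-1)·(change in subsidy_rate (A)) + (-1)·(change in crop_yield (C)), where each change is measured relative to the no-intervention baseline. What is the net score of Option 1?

-872

Baseline:
  S = 118
  H = 78
  C = 42 + 2·118 − 5·78 = -112
  A = 61 + 3·118 + 3·(-112) = 79
Option 1 (C := 106):
  S = 118
  H = 78
  C = 106
  A = 61 + 3·118 + 3·106 = 733
ΔA = 733 − 79 = 654; ΔC = 106 − (-112) = 218
Score = (-1)·654 + (-1)·218 = -872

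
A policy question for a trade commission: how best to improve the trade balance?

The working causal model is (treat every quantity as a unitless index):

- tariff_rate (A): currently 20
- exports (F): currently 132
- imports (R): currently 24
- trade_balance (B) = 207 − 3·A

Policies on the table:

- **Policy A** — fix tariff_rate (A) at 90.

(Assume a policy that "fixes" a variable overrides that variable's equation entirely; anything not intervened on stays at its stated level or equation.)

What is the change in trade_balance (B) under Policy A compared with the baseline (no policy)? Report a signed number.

-210

Baseline:
  A = 20
  B = 207 − 3·20 = 147
Policy A (A := 90):
  A = 90
  B = 207 − 3·90 = -63
Change in B: -63 − 147 = -210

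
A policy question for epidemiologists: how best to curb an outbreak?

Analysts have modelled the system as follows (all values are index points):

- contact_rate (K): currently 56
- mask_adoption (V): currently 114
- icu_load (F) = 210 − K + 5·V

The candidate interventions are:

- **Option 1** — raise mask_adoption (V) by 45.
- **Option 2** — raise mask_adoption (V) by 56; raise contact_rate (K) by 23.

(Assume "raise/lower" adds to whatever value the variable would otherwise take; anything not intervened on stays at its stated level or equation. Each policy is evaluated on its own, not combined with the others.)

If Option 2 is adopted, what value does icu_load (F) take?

981

Option 2 (V + 56, K + 23):
  K = 56 + 23 = 79
  V = 114 + 56 = 170
  F = 210 − 79 + 5·170 = 981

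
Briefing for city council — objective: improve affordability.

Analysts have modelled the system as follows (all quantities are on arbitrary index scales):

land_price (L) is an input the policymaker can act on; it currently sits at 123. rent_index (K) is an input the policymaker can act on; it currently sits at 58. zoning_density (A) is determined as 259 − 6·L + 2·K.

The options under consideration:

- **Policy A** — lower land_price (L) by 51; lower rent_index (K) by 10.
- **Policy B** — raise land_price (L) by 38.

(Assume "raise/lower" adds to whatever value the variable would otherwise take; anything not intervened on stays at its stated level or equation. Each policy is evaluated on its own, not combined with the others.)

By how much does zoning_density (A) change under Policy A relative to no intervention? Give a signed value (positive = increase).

286

Baseline:
  L = 123
  K = 58
  A = 259 − 6·123 + 2·58 = -363
Policy A (L − 51, K − 10):
  L = 123 − 51 = 72
  K = 58 − 10 = 48
  A = 259 − 6·72 + 2·48 = -77
Change in A: -77 − (-363) = 286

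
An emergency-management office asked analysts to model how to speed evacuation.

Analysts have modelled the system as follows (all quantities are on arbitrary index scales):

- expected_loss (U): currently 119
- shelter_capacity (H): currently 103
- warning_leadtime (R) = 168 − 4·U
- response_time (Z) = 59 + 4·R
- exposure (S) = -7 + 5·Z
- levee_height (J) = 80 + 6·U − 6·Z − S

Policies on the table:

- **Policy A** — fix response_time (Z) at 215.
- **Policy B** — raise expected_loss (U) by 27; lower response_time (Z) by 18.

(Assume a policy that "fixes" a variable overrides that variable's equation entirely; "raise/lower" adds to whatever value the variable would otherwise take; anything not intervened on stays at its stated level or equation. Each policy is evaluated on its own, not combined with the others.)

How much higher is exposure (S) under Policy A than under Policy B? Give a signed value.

9190

Policy A (Z := 215):
  U = 119
  R = 168 − 4·119 = -308
  Z = 215
  S = -7 + 5·215 = 1068
Policy B (U + 27, Z − 18):
  U = 119 + 27 = 146
  R = 168 − 4·146 = -416
  Z = 59 + 4·(-416) (−18 from intervention) = -1623
  S = -7 + 5·(-1623) = -8122
S: 1068 − (-8122) = 9190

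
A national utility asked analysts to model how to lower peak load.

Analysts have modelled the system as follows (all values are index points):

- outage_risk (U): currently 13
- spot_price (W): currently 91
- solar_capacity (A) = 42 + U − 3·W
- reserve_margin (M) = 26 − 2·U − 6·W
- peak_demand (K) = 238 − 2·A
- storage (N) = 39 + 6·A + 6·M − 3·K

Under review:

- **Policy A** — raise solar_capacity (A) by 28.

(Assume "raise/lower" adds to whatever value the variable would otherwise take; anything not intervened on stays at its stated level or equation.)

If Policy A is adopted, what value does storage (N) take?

-6231

Policy A (A + 28):
  U = 13
  W = 91
  A = 42 + 13 − 3·91 (+28 from intervention) = -190
  M = 26 − 2·13 − 6·91 = -546
  K = 238 − 2·(-190) = 618
  N = 39 + 6·(-190) + 6·(-546) − 3·618 = -6231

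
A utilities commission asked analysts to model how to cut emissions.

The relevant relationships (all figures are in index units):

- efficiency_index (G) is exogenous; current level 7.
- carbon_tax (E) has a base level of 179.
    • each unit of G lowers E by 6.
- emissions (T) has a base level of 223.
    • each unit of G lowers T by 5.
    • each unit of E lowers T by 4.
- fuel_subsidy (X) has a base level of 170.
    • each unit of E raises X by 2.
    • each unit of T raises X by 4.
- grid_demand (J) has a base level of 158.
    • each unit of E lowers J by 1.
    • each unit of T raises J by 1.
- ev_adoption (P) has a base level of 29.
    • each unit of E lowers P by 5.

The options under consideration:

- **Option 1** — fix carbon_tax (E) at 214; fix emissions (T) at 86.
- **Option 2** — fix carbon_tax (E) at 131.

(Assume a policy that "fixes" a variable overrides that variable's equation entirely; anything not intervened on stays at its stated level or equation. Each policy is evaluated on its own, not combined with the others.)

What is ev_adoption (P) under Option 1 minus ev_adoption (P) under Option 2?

-415

Option 1 (E := 214, T := 86):
  G = 7
  E = 214
  P = 29 − 5·214 = -1041
Option 2 (E := 131):
  G = 7
  E = 131
  P = 29 − 5·131 = -626
P: -1041 − (-626) = -415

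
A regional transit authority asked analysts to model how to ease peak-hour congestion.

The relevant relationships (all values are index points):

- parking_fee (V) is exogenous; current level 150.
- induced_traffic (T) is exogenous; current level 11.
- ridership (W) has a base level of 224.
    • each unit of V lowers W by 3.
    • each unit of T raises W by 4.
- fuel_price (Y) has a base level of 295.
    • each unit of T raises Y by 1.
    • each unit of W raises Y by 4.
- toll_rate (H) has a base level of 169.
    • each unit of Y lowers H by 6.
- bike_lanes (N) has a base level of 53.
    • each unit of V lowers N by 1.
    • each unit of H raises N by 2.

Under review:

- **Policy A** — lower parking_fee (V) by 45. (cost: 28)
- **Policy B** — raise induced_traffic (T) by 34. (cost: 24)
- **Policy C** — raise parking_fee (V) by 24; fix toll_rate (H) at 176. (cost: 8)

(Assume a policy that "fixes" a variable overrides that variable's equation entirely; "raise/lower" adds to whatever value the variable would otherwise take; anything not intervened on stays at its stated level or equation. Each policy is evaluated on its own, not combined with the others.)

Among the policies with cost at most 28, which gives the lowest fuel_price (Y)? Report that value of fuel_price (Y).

-710

Policy A (V − 45):
  V = 150 − 45 = 105
  T = 11
  W = 224 − 3·105 + 4·11 = -47
  Y = 295 + 11 + 4·(-47) = 118
Policy B (T + 34):
  V = 150
  T = 11 + 34 = 45
  W = 224 − 3·150 + 4·45 = -46
  Y = 295 + 45 + 4·(-46) = 156
Policy C (V + 24, H := 176):
  V = 150 + 24 = 174
  T = 11
  W = 224 − 3·174 + 4·11 = -254
  Y = 295 + 11 + 4·(-254) = -710
Comparing — Policy A: Y=118, Policy B: Y=156, Policy C: Y=-710. Lowest is -710 (Policy C).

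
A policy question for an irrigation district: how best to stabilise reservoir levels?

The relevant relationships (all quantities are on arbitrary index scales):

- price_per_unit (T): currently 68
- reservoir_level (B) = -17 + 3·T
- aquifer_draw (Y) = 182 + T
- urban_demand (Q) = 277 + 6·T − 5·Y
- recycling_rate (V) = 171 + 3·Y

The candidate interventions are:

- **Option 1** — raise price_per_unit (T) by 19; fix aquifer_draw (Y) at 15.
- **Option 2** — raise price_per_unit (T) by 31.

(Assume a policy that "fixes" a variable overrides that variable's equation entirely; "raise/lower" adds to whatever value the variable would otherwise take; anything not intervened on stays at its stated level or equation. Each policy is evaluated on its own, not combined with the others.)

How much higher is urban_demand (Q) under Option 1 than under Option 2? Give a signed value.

1258

Option 1 (T + 19, Y := 15):
  T = 68 + 19 = 87
  Y = 15
  Q = 277 + 6·87 − 5·15 = 724
Option 2 (T + 31):
  T = 68 + 31 = 99
  Y = 182 + 99 = 281
  Q = 277 + 6·99 − 5·281 = -534
Q: 724 − (-534) = 1258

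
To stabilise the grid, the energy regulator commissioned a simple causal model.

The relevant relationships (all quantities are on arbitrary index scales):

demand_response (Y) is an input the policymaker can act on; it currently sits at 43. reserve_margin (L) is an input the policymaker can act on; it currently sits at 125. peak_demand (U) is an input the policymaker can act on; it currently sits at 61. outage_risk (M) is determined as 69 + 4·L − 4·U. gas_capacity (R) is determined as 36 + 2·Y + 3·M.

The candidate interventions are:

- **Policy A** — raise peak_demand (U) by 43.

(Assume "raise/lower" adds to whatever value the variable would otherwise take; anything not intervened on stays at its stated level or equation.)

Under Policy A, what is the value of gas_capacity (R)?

Policy A (U + 43):
  Y = 43
  L = 125
  U = 61 + 43 = 104
  M = 69 + 4·125 − 4·104 = 153
  R = 36 + 2·43 + 3·153 = 581

581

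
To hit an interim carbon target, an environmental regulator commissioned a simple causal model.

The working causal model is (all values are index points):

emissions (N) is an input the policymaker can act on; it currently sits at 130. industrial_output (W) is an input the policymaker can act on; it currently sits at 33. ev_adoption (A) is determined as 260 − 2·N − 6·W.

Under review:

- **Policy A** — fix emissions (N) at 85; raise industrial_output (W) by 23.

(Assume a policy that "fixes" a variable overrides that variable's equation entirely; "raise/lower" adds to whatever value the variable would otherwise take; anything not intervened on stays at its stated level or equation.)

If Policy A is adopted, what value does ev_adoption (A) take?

-246

Policy A (N := 85, W + 23):
  N = 85
  W = 33 + 23 = 56
  A = 260 − 2·85 − 6·56 = -246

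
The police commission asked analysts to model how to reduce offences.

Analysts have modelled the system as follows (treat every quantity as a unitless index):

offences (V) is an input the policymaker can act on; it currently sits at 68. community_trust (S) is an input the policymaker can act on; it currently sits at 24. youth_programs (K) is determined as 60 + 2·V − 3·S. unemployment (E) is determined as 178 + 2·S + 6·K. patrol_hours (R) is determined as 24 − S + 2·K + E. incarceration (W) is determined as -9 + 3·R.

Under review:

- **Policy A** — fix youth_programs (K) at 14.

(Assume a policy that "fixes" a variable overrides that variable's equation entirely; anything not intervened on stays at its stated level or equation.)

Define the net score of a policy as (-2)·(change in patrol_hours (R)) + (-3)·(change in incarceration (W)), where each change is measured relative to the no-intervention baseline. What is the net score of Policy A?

9680

Baseline:
  V = 68
  S = 24
  K = 60 + 2·68 − 3·24 = 124
  E = 178 + 2·24 + 6·124 = 970
  R = 24 − 24 + 2·124 + 970 = 1218
  W = -9 + 3·1218 = 3645
Policy A (K := 14):
  V = 68
  S = 24
  K = 14
  E = 178 + 2·24 + 6·14 = 310
  R = 24 − 24 + 2·14 + 310 = 338
  W = -9 + 3·338 = 1005
ΔR = 338 − 1218 = -880; ΔW = 1005 − 3645 = -2640
Score = (-2)·(-880) + (-3)·(-2640) = 9680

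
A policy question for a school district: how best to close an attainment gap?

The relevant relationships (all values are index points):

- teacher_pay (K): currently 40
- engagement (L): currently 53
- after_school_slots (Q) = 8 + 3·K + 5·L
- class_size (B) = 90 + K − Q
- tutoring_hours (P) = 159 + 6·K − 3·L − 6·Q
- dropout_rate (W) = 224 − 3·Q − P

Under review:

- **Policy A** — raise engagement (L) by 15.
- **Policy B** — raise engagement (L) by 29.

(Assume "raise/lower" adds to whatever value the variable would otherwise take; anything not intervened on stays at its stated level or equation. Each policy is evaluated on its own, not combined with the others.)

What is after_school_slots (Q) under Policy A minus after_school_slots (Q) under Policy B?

-70

Policy A (L + 15):
  K = 40
  L = 53 + 15 = 68
  Q = 8 + 3·40 + 5·68 = 468
Policy B (L + 29):
  K = 40
  L = 53 + 29 = 82
  Q = 8 + 3·40 + 5·82 = 538
Q: 468 − 538 = -70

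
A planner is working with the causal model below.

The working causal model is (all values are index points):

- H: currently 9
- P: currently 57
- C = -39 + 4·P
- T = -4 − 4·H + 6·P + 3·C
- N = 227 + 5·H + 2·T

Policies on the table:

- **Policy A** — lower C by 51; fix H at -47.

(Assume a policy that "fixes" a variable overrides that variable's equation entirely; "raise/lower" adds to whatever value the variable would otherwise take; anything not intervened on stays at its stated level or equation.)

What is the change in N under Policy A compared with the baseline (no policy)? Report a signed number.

Baseline:
  H = 9
  P = 57
  C = -39 + 4·57 = 189
  T = -4 − 4·9 + 6·57 + 3·189 = 869
  N = 227 + 5·9 + 2·869 = 2010
Policy A (C − 51, H := -47):
  H = -47
  P = 57
  C = -39 + 4·57 (−51 from intervention) = 138
  T = -4 − 4·(-47) + 6·57 + 3·138 = 940
  N = 227 + 5·(-47) + 2·940 = 1872
Change in N: 1872 − 2010 = -138

-138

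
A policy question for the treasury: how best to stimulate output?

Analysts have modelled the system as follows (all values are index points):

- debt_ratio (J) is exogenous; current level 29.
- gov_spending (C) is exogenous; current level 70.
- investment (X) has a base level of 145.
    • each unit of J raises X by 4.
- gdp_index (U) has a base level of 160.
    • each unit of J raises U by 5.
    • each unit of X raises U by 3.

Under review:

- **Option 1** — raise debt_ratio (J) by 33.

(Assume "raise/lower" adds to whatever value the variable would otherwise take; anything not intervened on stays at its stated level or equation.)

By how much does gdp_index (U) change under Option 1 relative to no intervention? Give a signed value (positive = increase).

561

Baseline:
  J = 29
  X = 145 + 4·29 = 261
  U = 160 + 5·29 + 3·261 = 1088
Option 1 (J + 33):
  J = 29 + 33 = 62
  X = 145 + 4·62 = 393
  U = 160 + 5·62 + 3·393 = 1649
Change in U: 1649 − 1088 = 561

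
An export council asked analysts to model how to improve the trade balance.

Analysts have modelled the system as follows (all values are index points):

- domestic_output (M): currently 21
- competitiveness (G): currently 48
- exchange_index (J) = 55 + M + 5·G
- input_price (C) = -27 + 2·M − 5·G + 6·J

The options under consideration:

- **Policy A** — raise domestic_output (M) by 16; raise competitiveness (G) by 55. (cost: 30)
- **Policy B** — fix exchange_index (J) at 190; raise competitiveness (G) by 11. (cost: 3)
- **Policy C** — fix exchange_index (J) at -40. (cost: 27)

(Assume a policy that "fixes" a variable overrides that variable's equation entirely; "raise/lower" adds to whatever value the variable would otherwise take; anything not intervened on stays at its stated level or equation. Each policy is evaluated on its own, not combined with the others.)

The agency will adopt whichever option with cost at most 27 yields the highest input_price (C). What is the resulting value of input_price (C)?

860

Policy B (J := 190, G + 11):
  M = 21
  G = 48 + 11 = 59
  J = 190
  C = -27 + 2·21 − 5·59 + 6·190 = 860
Policy C (J := -40):
  M = 21
  G = 48
  J = -40
  C = -27 + 2·21 − 5·48 + 6·(-40) = -465
Comparing — Policy B: C=860, Policy C: C=-465. Highest is 860 (Policy B).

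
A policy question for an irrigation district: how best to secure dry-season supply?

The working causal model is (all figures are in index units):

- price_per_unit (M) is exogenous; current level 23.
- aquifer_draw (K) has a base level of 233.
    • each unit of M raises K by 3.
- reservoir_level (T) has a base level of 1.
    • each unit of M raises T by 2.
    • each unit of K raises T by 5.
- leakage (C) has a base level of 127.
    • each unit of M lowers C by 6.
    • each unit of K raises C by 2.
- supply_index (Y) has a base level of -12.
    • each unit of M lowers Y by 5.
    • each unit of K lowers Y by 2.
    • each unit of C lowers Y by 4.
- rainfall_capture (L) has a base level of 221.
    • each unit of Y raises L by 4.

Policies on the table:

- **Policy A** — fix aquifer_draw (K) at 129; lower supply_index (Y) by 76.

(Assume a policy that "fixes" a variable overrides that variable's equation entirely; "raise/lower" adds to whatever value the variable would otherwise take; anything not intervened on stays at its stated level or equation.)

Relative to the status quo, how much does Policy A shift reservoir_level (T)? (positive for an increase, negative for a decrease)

-865

Baseline:
  M = 23
  K = 233 + 3·23 = 302
  T = 1 + 2·23 + 5·302 = 1557
Policy A (K := 129, Y − 76):
  M = 23
  K = 129
  T = 1 + 2·23 + 5·129 = 692
Change in T: 692 − 1557 = -865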